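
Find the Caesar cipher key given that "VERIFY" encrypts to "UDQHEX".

Step 1: Compare first letters: V (position 21) -> U (position 20).
Step 2: Shift = (20 - 21) mod 26 = 25.
The shift value is 25.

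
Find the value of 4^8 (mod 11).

Step 1: Compute 4^8 mod 11 step by step, reducing modulo 11 at each step.
  4^1 mod 11 = 4
  4^2 mod 11 = (4 * 4) mod 11 = 5
  4^3 mod 11 = (5 * 4) mod 11 = 9
  4^4 mod 11 = (9 * 4) mod 11 = 3
  4^5 mod 11 = (3 * 4) mod 11 = 1
  4^6 mod 11 = (1 * 4) mod 11 = 4
  4^7 mod 11 = (4 * 4) mod 11 = 5
  4^8 mod 11 = (5 * 4) mod 11 = 9
Step 2: Result = 9.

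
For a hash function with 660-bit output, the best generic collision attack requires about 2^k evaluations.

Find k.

Step 1: The hash has a 660-bit output.
Step 2: Collision resistance means it should be infeasible to find any x != y with h(x) = h(y).
By the birthday bound, a generic collision search succeeds after about sqrt(2^660) = 2^(660/2) = 2^330 evaluations.
Step 3: Security level = 330 bits.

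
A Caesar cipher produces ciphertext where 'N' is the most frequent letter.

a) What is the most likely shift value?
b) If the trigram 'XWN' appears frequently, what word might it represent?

Step 1: In English, 'E' is the most frequent letter (12.7%).
Step 2: The most frequent ciphertext letter is 'N' (position 13).
Step 3: Shift = (13 - 4) mod 26 = 9.
Step 4: Decrypt 'XWN' by shifting back 9:
  X -> O
  W -> N
  N -> E
Step 5: 'XWN' decrypts to 'ONE'.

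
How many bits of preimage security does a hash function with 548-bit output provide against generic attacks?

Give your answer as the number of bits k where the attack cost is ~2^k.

Step 1: The hash has a 548-bit output.
Step 2: Preimage resistance means: given a digest h(x), it should be infeasible to find any input that hashes to it.
With a 548-bit output there are 2^548 possible digests, so a generic brute-force preimage search costs about 2^548 evaluations.
Step 3: Security level = 548 bits.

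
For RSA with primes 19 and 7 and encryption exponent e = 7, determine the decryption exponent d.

Step 1: n = 19 * 7 = 133.
Step 2: phi(n) = 18 * 6 = 108.
Step 3: Find d such that 7 * d = 1 (mod 108).
Step 4: d = 7^(-1) mod 108 = 31.
Verification: 7 * 31 = 217 = 2 * 108 + 1.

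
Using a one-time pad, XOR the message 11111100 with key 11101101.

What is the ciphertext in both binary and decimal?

Step 1: Write out the XOR operation bit by bit:
  Message: 11111100
  Key:     11101101
  XOR:     00010001
Step 2: Convert to decimal: 00010001 = 17.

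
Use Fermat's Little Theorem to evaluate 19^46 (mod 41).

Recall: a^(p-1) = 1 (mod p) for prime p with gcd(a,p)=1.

Step 1: Since 41 is prime, by Fermat's Little Theorem: 19^40 = 1 (mod 41).
Step 2: Reduce exponent: 46 mod 40 = 6.
Step 3: So 19^46 = 19^6 (mod 41).
Step 4: 19^6 mod 41 = 21.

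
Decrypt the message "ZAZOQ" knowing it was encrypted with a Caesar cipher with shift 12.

Step 1: Reverse the shift by subtracting 12 from each letter position.
  Z (position 25) -> position (25-12) mod 26 = 13 -> N
  A (position 0) -> position (0-12) mod 26 = 14 -> O
  Z (position 25) -> position (25-12) mod 26 = 13 -> N
  O (position 14) -> position (14-12) mod 26 = 2 -> C
  Q (position 16) -> position (16-12) mod 26 = 4 -> E
Decrypted message: NONCE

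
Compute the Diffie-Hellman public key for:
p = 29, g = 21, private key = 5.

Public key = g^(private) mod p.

Step 1: A = g^a mod p = 21^5 mod 29.
  21^1 mod 29 = 21
  21^2 mod 29 = (21 * 21) mod 29 = 6
  21^3 mod 29 = (6 * 21) mod 29 = 10
  21^4 mod 29 = (10 * 21) mod 29 = 7
  21^5 mod 29 = (7 * 21) mod 29 = 2
Result: A = 2.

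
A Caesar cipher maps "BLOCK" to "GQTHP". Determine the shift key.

Step 1: Compare first letters: B (position 1) -> G (position 6).
Step 2: Shift = (6 - 1) mod 26 = 5.
The shift value is 5.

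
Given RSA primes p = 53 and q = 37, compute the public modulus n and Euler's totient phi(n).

Step 1: n = p * q = 53 * 37 = 1961.
Step 2: phi(n) = (p-1)(q-1) = 52 * 36 = 1872.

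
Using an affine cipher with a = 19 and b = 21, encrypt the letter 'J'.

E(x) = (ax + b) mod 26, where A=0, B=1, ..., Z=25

Step 1: Convert 'J' to number: x = 9.
Step 2: E(9) = (19 * 9 + 21) mod 26 = 192 mod 26 = 10.
Step 3: Convert 10 back to letter: K.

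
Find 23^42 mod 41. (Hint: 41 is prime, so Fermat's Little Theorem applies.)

Step 1: Since 41 is prime, by Fermat's Little Theorem: 23^40 = 1 (mod 41).
Step 2: Reduce exponent: 42 mod 40 = 2.
Step 3: So 23^42 = 23^2 (mod 41).
Step 4: 23^2 mod 41 = 37.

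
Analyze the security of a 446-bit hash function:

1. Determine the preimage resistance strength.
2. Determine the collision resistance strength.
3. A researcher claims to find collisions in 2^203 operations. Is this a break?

Step 1: Preimage resistance requires brute-force of 2^446 operations.
Step 2: Collision resistance (birthday bound) = 2^(446/2) = 2^223.
Step 3: The claimed attack costs 2^203 operations.
Step 4: Since 2^203 < 2^223, the claimed attack beats the generic birthday bound, so collision resistance is broken.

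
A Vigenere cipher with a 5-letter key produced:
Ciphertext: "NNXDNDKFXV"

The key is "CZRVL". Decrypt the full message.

Step 1: Key 'CZRVL' has length 5. Extended key: CZRVLCZRVL
Step 2: Decrypt each position:
  N(13) - C(2) = 11 = L
  N(13) - Z(25) = 14 = O
  X(23) - R(17) = 6 = G
  D(3) - V(21) = 8 = I
  N(13) - L(11) = 2 = C
  D(3) - C(2) = 1 = B
  K(10) - Z(25) = 11 = L
  F(5) - R(17) = 14 = O
  X(23) - V(21) = 2 = C
  V(21) - L(11) = 10 = K
Plaintext: LOGICBLOCK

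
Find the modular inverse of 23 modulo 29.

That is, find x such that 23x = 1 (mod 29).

Step 1: We need x such that 23 * x = 1 (mod 29).
Step 2: Using the extended Euclidean algorithm or trial:
  23 * 24 = 552 = 19 * 29 + 1.
Step 3: Since 552 mod 29 = 1, the inverse is x = 24.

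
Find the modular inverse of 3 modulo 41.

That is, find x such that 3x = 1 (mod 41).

Step 1: We need x such that 3 * x = 1 (mod 41).
Step 2: Using the extended Euclidean algorithm or trial:
  3 * 14 = 42 = 1 * 41 + 1.
Step 3: Since 42 mod 41 = 1, the inverse is x = 14.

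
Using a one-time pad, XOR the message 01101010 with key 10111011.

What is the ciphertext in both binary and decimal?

Step 1: Write out the XOR operation bit by bit:
  Message: 01101010
  Key:     10111011
  XOR:     11010001
Step 2: Convert to decimal: 11010001 = 209.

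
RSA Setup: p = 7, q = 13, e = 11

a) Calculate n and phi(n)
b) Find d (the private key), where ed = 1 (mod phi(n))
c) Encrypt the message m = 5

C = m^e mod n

Step 1: n = 7 * 13 = 91.
Step 2: phi(n) = (7-1)(13-1) = 6 * 12 = 72.
Step 3: Find d = 11^(-1) mod 72 = 59.
  Verify: 11 * 59 = 649 = 1 (mod 72).
Step 4: C = 5^11 mod 91 = 73.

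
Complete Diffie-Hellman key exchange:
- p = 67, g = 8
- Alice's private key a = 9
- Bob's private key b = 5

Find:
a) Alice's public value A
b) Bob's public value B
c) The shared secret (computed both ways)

Step 1: A = g^a mod p = 8^9 mod 67 = 45.
Step 2: B = g^b mod p = 8^5 mod 67 = 5.
Step 3: Alice computes s = B^a mod p = 5^9 mod 67 = 8.
Step 4: Bob computes s = A^b mod p = 45^5 mod 67 = 8.
Both sides agree: shared secret = 8.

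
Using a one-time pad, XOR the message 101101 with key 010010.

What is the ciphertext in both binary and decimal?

Step 1: Write out the XOR operation bit by bit:
  Message: 101101
  Key:     010010
  XOR:     111111
Step 2: Convert to decimal: 111111 = 63.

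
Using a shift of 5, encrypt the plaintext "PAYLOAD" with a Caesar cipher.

Step 1: For each letter, shift forward by 5 positions (mod 26).
  P (position 15) -> position (15+5) mod 26 = 20 -> U
  A (position 0) -> position (0+5) mod 26 = 5 -> F
  Y (position 24) -> position (24+5) mod 26 = 3 -> D
  L (position 11) -> position (11+5) mod 26 = 16 -> Q
  O (position 14) -> position (14+5) mod 26 = 19 -> T
  A (position 0) -> position (0+5) mod 26 = 5 -> F
  D (position 3) -> position (3+5) mod 26 = 8 -> I
Result: UFDQTFI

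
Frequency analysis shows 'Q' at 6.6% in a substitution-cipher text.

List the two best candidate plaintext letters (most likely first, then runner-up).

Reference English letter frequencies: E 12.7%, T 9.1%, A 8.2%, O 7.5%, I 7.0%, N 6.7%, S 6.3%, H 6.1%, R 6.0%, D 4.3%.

Step 1: Observed frequency of 'Q' is 6.6%.
Step 2: Compute distances to each reference frequency and sort:
  N (6.7%): difference = 0.1% <-- BEST
  S (6.3%): difference = 0.3% <-- RUNNER-UP
  I (7.0%): difference = 0.4%
  H (6.1%): difference = 0.5%
  R (6.0%): difference = 0.6%
Step 3: Most likely is 'N' (6.7%, diff 0.1%); second most likely is 'S' (6.3%, diff 0.3%).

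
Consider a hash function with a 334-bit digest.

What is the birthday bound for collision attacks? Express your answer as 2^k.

Step 1: The birthday paradox gives collision probability ~50% after sqrt(2^n) = 2^(n/2) hashes.
Step 2: For 334-bit output: 2^(334/2) = 2^167.
Step 3: Approximately 2^167 hash computations needed.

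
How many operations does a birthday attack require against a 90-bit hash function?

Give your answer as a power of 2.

Step 1: The birthday paradox gives collision probability ~50% after sqrt(2^n) = 2^(n/2) hashes.
Step 2: For 90-bit output: 2^(90/2) = 2^45.
Step 3: Approximately 2^45 hash computations needed.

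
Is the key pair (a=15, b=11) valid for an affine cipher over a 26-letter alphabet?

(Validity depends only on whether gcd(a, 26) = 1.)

Step 1: Compute gcd(15, 26).
Step 2: gcd(15, 26) = 1.
Since gcd = 1, 15 is coprime with 26, so it is a valid key.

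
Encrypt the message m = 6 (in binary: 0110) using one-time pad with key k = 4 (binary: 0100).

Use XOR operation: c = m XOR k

Step 1: Write out the XOR operation bit by bit:
  Message: 0110
  Key:     0100
  XOR:     0010
Step 2: Convert to decimal: 0010 = 2.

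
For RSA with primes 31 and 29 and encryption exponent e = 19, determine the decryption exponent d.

Step 1: n = 31 * 29 = 899.
Step 2: phi(n) = 30 * 28 = 840.
Step 3: Find d such that 19 * d = 1 (mod 840).
Step 4: d = 19^(-1) mod 840 = 619.
Verification: 19 * 619 = 11761 = 14 * 840 + 1.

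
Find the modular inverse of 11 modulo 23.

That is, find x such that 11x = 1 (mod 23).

Step 1: We need x such that 11 * x = 1 (mod 23).
Step 2: Using the extended Euclidean algorithm or trial:
  11 * 21 = 231 = 10 * 23 + 1.
Step 3: Since 231 mod 23 = 1, the inverse is x = 21.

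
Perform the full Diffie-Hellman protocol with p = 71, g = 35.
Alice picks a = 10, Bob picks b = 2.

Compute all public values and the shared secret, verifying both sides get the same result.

Step 1: A = g^a mod p = 35^10 mod 71 = 45.
Step 2: B = g^b mod p = 35^2 mod 71 = 18.
Step 3: Alice computes s = B^a mod p = 18^10 mod 71 = 37.
Step 4: Bob computes s = A^b mod p = 45^2 mod 71 = 37.
Both sides agree: shared secret = 37.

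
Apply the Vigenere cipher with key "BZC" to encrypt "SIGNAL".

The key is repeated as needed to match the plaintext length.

Step 1: Repeat key to match plaintext length:
  Plaintext: SIGNAL
  Key:       BZCBZC
Step 2: Encrypt each letter:
  S(18) + B(1) = (18+1) mod 26 = 19 = T
  I(8) + Z(25) = (8+25) mod 26 = 7 = H
  G(6) + C(2) = (6+2) mod 26 = 8 = I
  N(13) + B(1) = (13+1) mod 26 = 14 = O
  A(0) + Z(25) = (0+25) mod 26 = 25 = Z
  L(11) + C(2) = (11+2) mod 26 = 13 = N
Ciphertext: THIOZN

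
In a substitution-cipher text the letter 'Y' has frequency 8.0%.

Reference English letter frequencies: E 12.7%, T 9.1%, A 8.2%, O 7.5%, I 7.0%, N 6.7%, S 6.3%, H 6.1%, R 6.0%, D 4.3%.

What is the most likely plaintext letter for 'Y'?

Step 1: The observed frequency is 8.0%.
Step 2: Compare with English frequencies:
  E: 12.7% (difference: 4.7%)
  T: 9.1% (difference: 1.1%)
  A: 8.2% (difference: 0.2%) <-- closest
  O: 7.5% (difference: 0.5%)
  I: 7.0% (difference: 1.0%)
  N: 6.7% (difference: 1.3%)
  S: 6.3% (difference: 1.7%)
  H: 6.1% (difference: 1.9%)
  R: 6.0% (difference: 2.0%)
  D: 4.3% (difference: 3.7%)
Step 3: 'Y' most likely represents 'A' (frequency 8.2%).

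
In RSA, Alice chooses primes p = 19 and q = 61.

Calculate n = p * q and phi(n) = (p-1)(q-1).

Step 1: n = p * q = 19 * 61 = 1159.
Step 2: phi(n) = (p-1)(q-1) = 18 * 60 = 1080.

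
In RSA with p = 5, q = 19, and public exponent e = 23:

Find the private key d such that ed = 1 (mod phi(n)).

Step 1: n = 5 * 19 = 95.
Step 2: phi(n) = 4 * 18 = 72.
Step 3: Find d such that 23 * d = 1 (mod 72).
Step 4: d = 23^(-1) mod 72 = 47.
Verification: 23 * 47 = 1081 = 15 * 72 + 1.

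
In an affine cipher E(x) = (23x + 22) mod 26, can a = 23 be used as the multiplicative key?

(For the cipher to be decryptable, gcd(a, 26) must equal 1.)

Step 1: Compute gcd(23, 26).
Step 2: gcd(23, 26) = 1.
Since gcd = 1, 23 is coprime with 26, so it is a valid key.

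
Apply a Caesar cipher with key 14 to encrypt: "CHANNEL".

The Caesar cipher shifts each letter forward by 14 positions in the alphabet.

Step 1: For each letter, shift forward by 14 positions (mod 26).
  C (position 2) -> position (2+14) mod 26 = 16 -> Q
  H (position 7) -> position (7+14) mod 26 = 21 -> V
  A (position 0) -> position (0+14) mod 26 = 14 -> O
  N (position 13) -> position (13+14) mod 26 = 1 -> B
  N (position 13) -> position (13+14) mod 26 = 1 -> B
  E (position 4) -> position (4+14) mod 26 = 18 -> S
  L (position 11) -> position (11+14) mod 26 = 25 -> Z
Result: QVOBBSZ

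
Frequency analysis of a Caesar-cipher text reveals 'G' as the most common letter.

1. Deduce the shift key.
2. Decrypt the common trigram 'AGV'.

Step 1: In English, 'E' is the most frequent letter (12.7%).
Step 2: The most frequent ciphertext letter is 'G' (position 6).
Step 3: Shift = (6 - 4) mod 26 = 2.
Step 4: Decrypt 'AGV' by shifting back 2:
  A -> Y
  G -> E
  V -> T
Step 5: 'AGV' decrypts to 'YET'.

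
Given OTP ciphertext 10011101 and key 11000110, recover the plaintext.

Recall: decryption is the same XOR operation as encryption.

Step 1: XOR ciphertext with key:
  Ciphertext: 10011101
  Key:        11000110
  XOR:        01011011
Step 2: Plaintext = 01011011 = 91 in decimal.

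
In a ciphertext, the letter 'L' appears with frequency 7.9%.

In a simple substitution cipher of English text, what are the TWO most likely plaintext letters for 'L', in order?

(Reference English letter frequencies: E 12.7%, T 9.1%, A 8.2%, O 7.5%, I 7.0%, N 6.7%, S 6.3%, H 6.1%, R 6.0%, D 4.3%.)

Step 1: Observed frequency of 'L' is 7.9%.
Step 2: Compute distances to each reference frequency and sort:
  A (8.2%): difference = 0.3% <-- BEST
  O (7.5%): difference = 0.4% <-- RUNNER-UP
  I (7.0%): difference = 0.9%
  T (9.1%): difference = 1.2%
  N (6.7%): difference = 1.2%
Step 3: Most likely is 'A' (8.2%, diff 0.3%); second most likely is 'O' (7.5%, diff 0.4%).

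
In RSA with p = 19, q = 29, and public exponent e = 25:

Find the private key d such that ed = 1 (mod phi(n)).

Step 1: n = 19 * 29 = 551.
Step 2: phi(n) = 18 * 28 = 504.
Step 3: Find d such that 25 * d = 1 (mod 504).
Step 4: d = 25^(-1) mod 504 = 121.
Verification: 25 * 121 = 3025 = 6 * 504 + 1.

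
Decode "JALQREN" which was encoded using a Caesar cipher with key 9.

Step 1: Reverse the shift by subtracting 9 from each letter position.
  J (position 9) -> position (9-9) mod 26 = 0 -> A
  A (position 0) -> position (0-9) mod 26 = 17 -> R
  L (position 11) -> position (11-9) mod 26 = 2 -> C
  Q (position 16) -> position (16-9) mod 26 = 7 -> H
  R (position 17) -> position (17-9) mod 26 = 8 -> I
  E (position 4) -> position (4-9) mod 26 = 21 -> V
  N (position 13) -> position (13-9) mod 26 = 4 -> E
Decrypted message: ARCHIVE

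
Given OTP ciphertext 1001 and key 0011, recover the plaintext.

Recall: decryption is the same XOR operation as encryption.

Step 1: XOR ciphertext with key:
  Ciphertext: 1001
  Key:        0011
  XOR:        1010
Step 2: Plaintext = 1010 = 10 in decimal.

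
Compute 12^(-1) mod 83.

Step 1: We need x such that 12 * x = 1 (mod 83).
Step 2: Using the extended Euclidean algorithm or trial:
  12 * 7 = 84 = 1 * 83 + 1.
Step 3: Since 84 mod 83 = 1, the inverse is x = 7.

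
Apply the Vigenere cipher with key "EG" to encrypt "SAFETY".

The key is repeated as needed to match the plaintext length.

Step 1: Repeat key to match plaintext length:
  Plaintext: SAFETY
  Key:       EGEGEG
Step 2: Encrypt each letter:
  S(18) + E(4) = (18+4) mod 26 = 22 = W
  A(0) + G(6) = (0+6) mod 26 = 6 = G
  F(5) + E(4) = (5+4) mod 26 = 9 = J
  E(4) + G(6) = (4+6) mod 26 = 10 = K
  T(19) + E(4) = (19+4) mod 26 = 23 = X
  Y(24) + G(6) = (24+6) mod 26 = 4 = E
Ciphertext: WGJKXE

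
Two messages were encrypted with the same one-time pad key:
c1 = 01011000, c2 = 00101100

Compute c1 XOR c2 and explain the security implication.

Step 1: c1 XOR c2 = (m1 XOR k) XOR (m2 XOR k).
Step 2: By XOR associativity/commutativity: = m1 XOR m2 XOR k XOR k = m1 XOR m2.
Step 3: 01011000 XOR 00101100 = 01110100 = 116.
Step 4: The key cancels out! An attacker learns m1 XOR m2 = 116, revealing the relationship between plaintexts.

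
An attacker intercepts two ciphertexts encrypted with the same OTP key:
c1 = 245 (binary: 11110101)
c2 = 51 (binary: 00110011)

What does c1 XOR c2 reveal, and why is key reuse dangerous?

Step 1: c1 XOR c2 = (m1 XOR k) XOR (m2 XOR k).
Step 2: By XOR associativity/commutativity: = m1 XOR m2 XOR k XOR k = m1 XOR m2.
Step 3: 11110101 XOR 00110011 = 11000110 = 198.
Step 4: The key cancels out! An attacker learns m1 XOR m2 = 198, revealing the relationship between plaintexts.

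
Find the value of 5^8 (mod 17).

Step 1: Compute 5^8 mod 17 step by step, reducing modulo 17 at each step.
  5^1 mod 17 = 5
  5^2 mod 17 = (5 * 5) mod 17 = 8
  5^3 mod 17 = (8 * 5) mod 17 = 6
  5^4 mod 17 = (6 * 5) mod 17 = 13
  5^5 mod 17 = (13 * 5) mod 17 = 14
  5^6 mod 17 = (14 * 5) mod 17 = 2
  5^7 mod 17 = (2 * 5) mod 17 = 10
  5^8 mod 17 = (10 * 5) mod 17 = 16
Step 2: Result = 16.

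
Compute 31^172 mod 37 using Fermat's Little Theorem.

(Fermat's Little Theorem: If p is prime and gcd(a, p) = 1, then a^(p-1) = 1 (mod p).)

Step 1: Since 37 is prime, by Fermat's Little Theorem: 31^36 = 1 (mod 37).
Step 2: Reduce exponent: 172 mod 36 = 28.
Step 3: So 31^172 = 31^28 (mod 37).
Step 4: 31^28 mod 37 = 1.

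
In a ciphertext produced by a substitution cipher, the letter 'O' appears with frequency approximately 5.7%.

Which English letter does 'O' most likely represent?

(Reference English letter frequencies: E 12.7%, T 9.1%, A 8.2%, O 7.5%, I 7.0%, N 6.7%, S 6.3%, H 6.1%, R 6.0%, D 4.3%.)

Step 1: The observed frequency is 5.7%.
Step 2: Compare with English frequencies:
  E: 12.7% (difference: 7.0%)
  T: 9.1% (difference: 3.4%)
  A: 8.2% (difference: 2.5%)
  O: 7.5% (difference: 1.8%)
  I: 7.0% (difference: 1.3%)
  N: 6.7% (difference: 1.0%)
  S: 6.3% (difference: 0.6%)
  H: 6.1% (difference: 0.4%)
  R: 6.0% (difference: 0.3%) <-- closest
  D: 4.3% (difference: 1.4%)
Step 3: 'O' most likely represents 'R' (frequency 6.0%).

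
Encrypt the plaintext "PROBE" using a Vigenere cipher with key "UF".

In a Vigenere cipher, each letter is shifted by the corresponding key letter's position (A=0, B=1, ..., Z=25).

Step 1: Repeat key to match plaintext length:
  Plaintext: PROBE
  Key:       UFUFU
Step 2: Encrypt each letter:
  P(15) + U(20) = (15+20) mod 26 = 9 = J
  R(17) + F(5) = (17+5) mod 26 = 22 = W
  O(14) + U(20) = (14+20) mod 26 = 8 = I
  B(1) + F(5) = (1+5) mod 26 = 6 = G
  E(4) + U(20) = (4+20) mod 26 = 24 = Y
Ciphertext: JWIGY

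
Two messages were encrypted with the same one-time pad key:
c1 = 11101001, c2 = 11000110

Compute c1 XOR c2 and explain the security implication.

Step 1: c1 XOR c2 = (m1 XOR k) XOR (m2 XOR k).
Step 2: By XOR associativity/commutativity: = m1 XOR m2 XOR k XOR k = m1 XOR m2.
Step 3: 11101001 XOR 11000110 = 00101111 = 47.
Step 4: The key cancels out! An attacker learns m1 XOR m2 = 47, revealing the relationship between plaintexts.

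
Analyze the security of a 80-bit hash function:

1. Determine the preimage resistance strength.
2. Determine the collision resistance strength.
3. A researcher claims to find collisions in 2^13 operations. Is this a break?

Step 1: Preimage resistance requires brute-force of 2^80 operations.
Step 2: Collision resistance (birthday bound) = 2^(80/2) = 2^40.
Step 3: The claimed attack costs 2^13 operations.
Step 4: Since 2^13 < 2^40, the claimed attack beats the generic birthday bound, so collision resistance is broken.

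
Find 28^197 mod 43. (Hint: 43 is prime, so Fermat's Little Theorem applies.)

Step 1: Since 43 is prime, by Fermat's Little Theorem: 28^42 = 1 (mod 43).
Step 2: Reduce exponent: 197 mod 42 = 29.
Step 3: So 28^197 = 28^29 (mod 43).
Step 4: 28^29 mod 43 = 19.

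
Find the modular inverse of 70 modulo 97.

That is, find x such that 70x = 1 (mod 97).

Step 1: We need x such that 70 * x = 1 (mod 97).
Step 2: Using the extended Euclidean algorithm or trial:
  70 * 79 = 5530 = 57 * 97 + 1.
Step 3: Since 5530 mod 97 = 1, the inverse is x = 79.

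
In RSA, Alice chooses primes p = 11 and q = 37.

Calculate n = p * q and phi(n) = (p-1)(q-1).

Step 1: n = p * q = 11 * 37 = 407.
Step 2: phi(n) = (p-1)(q-1) = 10 * 36 = 360.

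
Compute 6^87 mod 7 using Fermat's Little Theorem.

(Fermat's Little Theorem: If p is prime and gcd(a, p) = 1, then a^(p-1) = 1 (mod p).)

Step 1: Since 7 is prime, by Fermat's Little Theorem: 6^6 = 1 (mod 7).
Step 2: Reduce exponent: 87 mod 6 = 3.
Step 3: So 6^87 = 6^3 (mod 7).
Step 4: 6^3 mod 7 = 6.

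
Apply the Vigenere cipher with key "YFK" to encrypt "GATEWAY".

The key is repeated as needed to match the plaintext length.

Step 1: Repeat key to match plaintext length:
  Plaintext: GATEWAY
  Key:       YFKYFKY
Step 2: Encrypt each letter:
  G(6) + Y(24) = (6+24) mod 26 = 4 = E
  A(0) + F(5) = (0+5) mod 26 = 5 = F
  T(19) + K(10) = (19+10) mod 26 = 3 = D
  E(4) + Y(24) = (4+24) mod 26 = 2 = C
  W(22) + F(5) = (22+5) mod 26 = 1 = B
  A(0) + K(10) = (0+10) mod 26 = 10 = K
  Y(24) + Y(24) = (24+24) mod 26 = 22 = W
Ciphertext: EFDCBKW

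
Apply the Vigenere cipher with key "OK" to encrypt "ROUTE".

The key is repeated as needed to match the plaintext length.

Step 1: Repeat key to match plaintext length:
  Plaintext: ROUTE
  Key:       OKOKO
Step 2: Encrypt each letter:
  R(17) + O(14) = (17+14) mod 26 = 5 = F
  O(14) + K(10) = (14+10) mod 26 = 24 = Y
  U(20) + O(14) = (20+14) mod 26 = 8 = I
  T(19) + K(10) = (19+10) mod 26 = 3 = D
  E(4) + O(14) = (4+14) mod 26 = 18 = S
Ciphertext: FYIDS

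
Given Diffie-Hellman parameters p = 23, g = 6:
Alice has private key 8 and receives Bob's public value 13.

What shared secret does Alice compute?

Step 1: s = B^a mod p = 13^8 mod 23.
  13^1 mod 23 = 13
  13^2 mod 23 = (13 * 13) mod 23 = 8
  13^3 mod 23 = (8 * 13) mod 23 = 12
  13^4 mod 23 = (12 * 13) mod 23 = 18
  13^5 mod 23 = (18 * 13) mod 23 = 4
  13^6 mod 23 = (4 * 13) mod 23 = 6
  13^7 mod 23 = (6 * 13) mod 23 = 9
  13^8 mod 23 = (9 * 13) mod 23 = 2
Result: shared secret = 2.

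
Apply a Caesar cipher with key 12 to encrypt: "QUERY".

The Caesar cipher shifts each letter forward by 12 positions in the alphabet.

Step 1: For each letter, shift forward by 12 positions (mod 26).
  Q (position 16) -> position (16+12) mod 26 = 2 -> C
  U (position 20) -> position (20+12) mod 26 = 6 -> G
  E (position 4) -> position (4+12) mod 26 = 16 -> Q
  R (position 17) -> position (17+12) mod 26 = 3 -> D
  Y (position 24) -> position (24+12) mod 26 = 10 -> K
Result: CGQDK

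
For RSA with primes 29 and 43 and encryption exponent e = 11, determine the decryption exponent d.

Step 1: n = 29 * 43 = 1247.
Step 2: phi(n) = 28 * 42 = 1176.
Step 3: Find d such that 11 * d = 1 (mod 1176).
Step 4: d = 11^(-1) mod 1176 = 107.
Verification: 11 * 107 = 1177 = 1 * 1176 + 1.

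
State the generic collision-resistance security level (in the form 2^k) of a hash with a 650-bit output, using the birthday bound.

Step 1: The birthday paradox gives collision probability ~50% after sqrt(2^n) = 2^(n/2) hashes.
Step 2: For 650-bit output: 2^(650/2) = 2^325.
Step 3: Approximately 2^325 hash computations needed.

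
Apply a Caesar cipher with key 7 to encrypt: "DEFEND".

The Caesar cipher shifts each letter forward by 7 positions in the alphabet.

Step 1: For each letter, shift forward by 7 positions (mod 26).
  D (position 3) -> position (3+7) mod 26 = 10 -> K
  E (position 4) -> position (4+7) mod 26 = 11 -> L
  F (position 5) -> position (5+7) mod 26 = 12 -> M
  E (position 4) -> position (4+7) mod 26 = 11 -> L
  N (position 13) -> position (13+7) mod 26 = 20 -> U
  D (position 3) -> position (3+7) mod 26 = 10 -> K
Result: KLMLUK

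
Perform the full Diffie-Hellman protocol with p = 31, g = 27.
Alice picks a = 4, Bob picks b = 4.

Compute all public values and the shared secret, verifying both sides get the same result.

Step 1: A = g^a mod p = 27^4 mod 31 = 8.
Step 2: B = g^b mod p = 27^4 mod 31 = 8.
Step 3: Alice computes s = B^a mod p = 8^4 mod 31 = 4.
Step 4: Bob computes s = A^b mod p = 8^4 mod 31 = 4.
Both sides agree: shared secret = 4.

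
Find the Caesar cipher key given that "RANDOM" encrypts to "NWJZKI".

Step 1: Compare first letters: R (position 17) -> N (position 13).
Step 2: Shift = (13 - 17) mod 26 = 22.
The shift value is 22.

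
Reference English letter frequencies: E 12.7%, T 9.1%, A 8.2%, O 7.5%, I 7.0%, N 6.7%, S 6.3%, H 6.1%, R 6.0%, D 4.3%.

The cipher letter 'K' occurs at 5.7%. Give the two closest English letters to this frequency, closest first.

Step 1: Observed frequency of 'K' is 5.7%.
Step 2: Compute distances to each reference frequency and sort:
  R (6.0%): difference = 0.3% <-- BEST
  H (6.1%): difference = 0.4% <-- RUNNER-UP
  S (6.3%): difference = 0.6%
  N (6.7%): difference = 1.0%
  I (7.0%): difference = 1.3%
Step 3: Most likely is 'R' (6.0%, diff 0.3%); second most likely is 'H' (6.1%, diff 0.4%).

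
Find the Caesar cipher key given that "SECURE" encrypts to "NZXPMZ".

Step 1: Compare first letters: S (position 18) -> N (position 13).
Step 2: Shift = (13 - 18) mod 26 = 21.
The shift value is 21.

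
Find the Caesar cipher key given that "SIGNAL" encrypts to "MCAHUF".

Step 1: Compare first letters: S (position 18) -> M (position 12).
Step 2: Shift = (12 - 18) mod 26 = 20.
The shift value is 20.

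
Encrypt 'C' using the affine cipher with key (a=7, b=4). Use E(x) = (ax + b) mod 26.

Step 1: Convert 'C' to number: x = 2.
Step 2: E(2) = (7 * 2 + 4) mod 26 = 18 mod 26 = 18.
Step 3: Convert 18 back to letter: S.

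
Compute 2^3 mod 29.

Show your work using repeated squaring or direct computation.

Step 1: Compute 2^3 mod 29 step by step, reducing modulo 29 at each step.
  2^1 mod 29 = 2
  2^2 mod 29 = (2 * 2) mod 29 = 4
  2^3 mod 29 = (4 * 2) mod 29 = 8
Step 2: Result = 8.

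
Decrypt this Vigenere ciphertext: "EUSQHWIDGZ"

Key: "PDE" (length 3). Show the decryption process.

Step 1: Key 'PDE' has length 3. Extended key: PDEPDEPDEP
Step 2: Decrypt each position:
  E(4) - P(15) = 15 = P
  U(20) - D(3) = 17 = R
  S(18) - E(4) = 14 = O
  Q(16) - P(15) = 1 = B
  H(7) - D(3) = 4 = E
  W(22) - E(4) = 18 = S
  I(8) - P(15) = 19 = T
  D(3) - D(3) = 0 = A
  G(6) - E(4) = 2 = C
  Z(25) - P(15) = 10 = K
Plaintext: PROBESTACK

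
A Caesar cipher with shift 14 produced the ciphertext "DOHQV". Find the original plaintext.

Step 1: Reverse the shift by subtracting 14 from each letter position.
  D (position 3) -> position (3-14) mod 26 = 15 -> P
  O (position 14) -> position (14-14) mod 26 = 0 -> A
  H (position 7) -> position (7-14) mod 26 = 19 -> T
  Q (position 16) -> position (16-14) mod 26 = 2 -> C
  V (position 21) -> position (21-14) mod 26 = 7 -> H
Decrypted message: PATCH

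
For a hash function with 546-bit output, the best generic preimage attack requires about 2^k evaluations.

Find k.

Step 1: The hash has a 546-bit output.
Step 2: Preimage resistance means: given a digest h(x), it should be infeasible to find any input that hashes to it.
With a 546-bit output there are 2^546 possible digests, so a generic brute-force preimage search costs about 2^546 evaluations.
Step 3: Security level = 546 bits.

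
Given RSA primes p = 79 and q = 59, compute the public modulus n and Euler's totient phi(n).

Step 1: n = p * q = 79 * 59 = 4661.
Step 2: phi(n) = (p-1)(q-1) = 78 * 58 = 4524.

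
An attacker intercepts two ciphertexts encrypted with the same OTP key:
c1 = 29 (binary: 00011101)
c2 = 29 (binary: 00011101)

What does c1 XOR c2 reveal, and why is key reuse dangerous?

Step 1: c1 XOR c2 = (m1 XOR k) XOR (m2 XOR k).
Step 2: By XOR associativity/commutativity: = m1 XOR m2 XOR k XOR k = m1 XOR m2.
Step 3: 00011101 XOR 00011101 = 00000000 = 0.
Step 4: The key cancels out! An attacker learns m1 XOR m2 = 0, revealing the relationship between plaintexts.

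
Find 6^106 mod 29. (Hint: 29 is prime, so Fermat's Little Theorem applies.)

Step 1: Since 29 is prime, by Fermat's Little Theorem: 6^28 = 1 (mod 29).
Step 2: Reduce exponent: 106 mod 28 = 22.
Step 3: So 6^106 = 6^22 (mod 29).
Step 4: 6^22 mod 29 = 23.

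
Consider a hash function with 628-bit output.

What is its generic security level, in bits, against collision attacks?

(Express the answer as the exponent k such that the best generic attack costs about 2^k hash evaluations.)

Step 1: The hash has a 628-bit output.
Step 2: Collision resistance means it should be infeasible to find any x != y with h(x) = h(y).
By the birthday bound, a generic collision search succeeds after about sqrt(2^628) = 2^(628/2) = 2^314 evaluations.
Step 3: Security level = 314 bits.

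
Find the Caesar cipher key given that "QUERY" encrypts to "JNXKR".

Step 1: Compare first letters: Q (position 16) -> J (position 9).
Step 2: Shift = (9 - 16) mod 26 = 19.
The shift value is 19.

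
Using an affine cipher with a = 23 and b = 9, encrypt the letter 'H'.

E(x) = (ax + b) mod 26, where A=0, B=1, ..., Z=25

Step 1: Convert 'H' to number: x = 7.
Step 2: E(7) = (23 * 7 + 9) mod 26 = 170 mod 26 = 14.
Step 3: Convert 14 back to letter: O.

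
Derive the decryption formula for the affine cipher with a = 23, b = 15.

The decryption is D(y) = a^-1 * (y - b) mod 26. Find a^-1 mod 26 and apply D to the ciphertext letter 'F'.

Step 1: Find a^-1, the modular inverse of 23 mod 26.
Step 2: We need 23 * a^-1 = 1 (mod 26).
Step 3: 23 * 17 = 391 = 15 * 26 + 1, so a^-1 = 17.
Step 4: D(y) = 17(y - 15) mod 26.
Step 5: Apply to 'F' (y = 5): D(5) = 17 * (5 - 15) mod 26 = 17 * -10 mod 26 = 12 -> 'M'.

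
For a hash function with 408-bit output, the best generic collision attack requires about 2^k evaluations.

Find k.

Step 1: The hash has a 408-bit output.
Step 2: Collision resistance means it should be infeasible to find any x != y with h(x) = h(y).
By the birthday bound, a generic collision search succeeds after about sqrt(2^408) = 2^(408/2) = 2^204 evaluations.
Step 3: Security level = 204 bits.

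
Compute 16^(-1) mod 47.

Step 1: We need x such that 16 * x = 1 (mod 47).
Step 2: Using the extended Euclidean algorithm or trial:
  16 * 3 = 48 = 1 * 47 + 1.
Step 3: Since 48 mod 47 = 1, the inverse is x = 3.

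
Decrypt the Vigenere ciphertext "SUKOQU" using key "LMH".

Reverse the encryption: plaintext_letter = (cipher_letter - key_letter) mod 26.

Step 1: Extend key: LMHLMH
Step 2: Decrypt each letter (c - k) mod 26:
  S(18) - L(11) = (18-11) mod 26 = 7 = H
  U(20) - M(12) = (20-12) mod 26 = 8 = I
  K(10) - H(7) = (10-7) mod 26 = 3 = D
  O(14) - L(11) = (14-11) mod 26 = 3 = D
  Q(16) - M(12) = (16-12) mod 26 = 4 = E
  U(20) - H(7) = (20-7) mod 26 = 13 = N
Plaintext: HIDDEN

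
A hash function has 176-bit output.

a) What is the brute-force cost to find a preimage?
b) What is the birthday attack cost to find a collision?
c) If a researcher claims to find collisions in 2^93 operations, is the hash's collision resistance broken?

Step 1: Preimage resistance requires brute-force of 2^176 operations.
Step 2: Collision resistance (birthday bound) = 2^(176/2) = 2^88.
Step 3: The claimed attack costs 2^93 operations.
Step 4: Since 2^93 >= 2^88, the claimed attack is no faster than the generic birthday attack, so this does not break collision resistance.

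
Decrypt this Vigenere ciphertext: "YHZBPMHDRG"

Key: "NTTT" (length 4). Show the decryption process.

Step 1: Key 'NTTT' has length 4. Extended key: NTTTNTTTNT
Step 2: Decrypt each position:
  Y(24) - N(13) = 11 = L
  H(7) - T(19) = 14 = O
  Z(25) - T(19) = 6 = G
  B(1) - T(19) = 8 = I
  P(15) - N(13) = 2 = C
  M(12) - T(19) = 19 = T
  H(7) - T(19) = 14 = O
  D(3) - T(19) = 10 = K
  R(17) - N(13) = 4 = E
  G(6) - T(19) = 13 = N
Plaintext: LOGICTOKEN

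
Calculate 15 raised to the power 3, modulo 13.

Step 1: Compute 15^3 mod 13 step by step, reducing modulo 13 at each step.
  15^1 mod 13 = 2
  15^2 mod 13 = (2 * 15) mod 13 = 4
  15^3 mod 13 = (4 * 15) mod 13 = 8
Step 2: Result = 8.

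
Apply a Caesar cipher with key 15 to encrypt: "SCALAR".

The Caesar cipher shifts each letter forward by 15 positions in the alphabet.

Step 1: For each letter, shift forward by 15 positions (mod 26).
  S (position 18) -> position (18+15) mod 26 = 7 -> H
  C (position 2) -> position (2+15) mod 26 = 17 -> R
  A (position 0) -> position (0+15) mod 26 = 15 -> P
  L (position 11) -> position (11+15) mod 26 = 0 -> A
  A (position 0) -> position (0+15) mod 26 = 15 -> P
  R (position 17) -> position (17+15) mod 26 = 6 -> G
Result: HRPAPG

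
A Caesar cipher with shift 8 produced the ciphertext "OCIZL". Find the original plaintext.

Step 1: Reverse the shift by subtracting 8 from each letter position.
  O (position 14) -> position (14-8) mod 26 = 6 -> G
  C (position 2) -> position (2-8) mod 26 = 20 -> U
  I (position 8) -> position (8-8) mod 26 = 0 -> A
  Z (position 25) -> position (25-8) mod 26 = 17 -> R
  L (position 11) -> position (11-8) mod 26 = 3 -> D
Decrypted message: GUARD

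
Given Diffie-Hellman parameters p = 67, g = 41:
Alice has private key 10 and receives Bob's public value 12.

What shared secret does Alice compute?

Step 1: s = B^a mod p = 12^10 mod 67.
  12^1 mod 67 = 12
  12^2 mod 67 = (12 * 12) mod 67 = 10
  12^3 mod 67 = (10 * 12) mod 67 = 53
  12^4 mod 67 = (53 * 12) mod 67 = 33
  12^5 mod 67 = (33 * 12) mod 67 = 61
  12^6 mod 67 = (61 * 12) mod 67 = 62
  12^7 mod 67 = (62 * 12) mod 67 = 7
  12^8 mod 67 = (7 * 12) mod 67 = 17
  12^9 mod 67 = (17 * 12) mod 67 = 3
  12^10 mod 67 = (3 * 12) mod 67 = 36
Result: shared secret = 36.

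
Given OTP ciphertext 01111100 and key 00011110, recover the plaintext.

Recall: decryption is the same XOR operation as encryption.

Step 1: XOR ciphertext with key:
  Ciphertext: 01111100
  Key:        00011110
  XOR:        01100010
Step 2: Plaintext = 01100010 = 98 in decimal.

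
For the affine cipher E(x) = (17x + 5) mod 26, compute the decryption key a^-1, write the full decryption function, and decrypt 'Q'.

Step 1: Find a^-1, the modular inverse of 17 mod 26.
Step 2: We need 17 * a^-1 = 1 (mod 26).
Step 3: 17 * 23 = 391 = 15 * 26 + 1, so a^-1 = 23.
Step 4: D(y) = 23(y - 5) mod 26.
Step 5: Apply to 'Q' (y = 16): D(16) = 23 * (16 - 5) mod 26 = 23 * 11 mod 26 = 19 -> 'T'.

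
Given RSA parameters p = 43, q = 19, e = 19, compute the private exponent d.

Step 1: n = 43 * 19 = 817.
Step 2: phi(n) = 42 * 18 = 756.
Step 3: Find d such that 19 * d = 1 (mod 756).
Step 4: d = 19^(-1) mod 756 = 199.
Verification: 19 * 199 = 3781 = 5 * 756 + 1.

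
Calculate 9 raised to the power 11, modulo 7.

Step 1: Compute 9^11 mod 7 step by step, reducing modulo 7 at each step.
  9^1 mod 7 = 2
  9^2 mod 7 = (2 * 9) mod 7 = 4
  9^3 mod 7 = (4 * 9) mod 7 = 1
  9^4 mod 7 = (1 * 9) mod 7 = 2
  9^5 mod 7 = (2 * 9) mod 7 = 4
  9^6 mod 7 = (4 * 9) mod 7 = 1
  9^7 mod 7 = (1 * 9) mod 7 = 2
  9^8 mod 7 = (2 * 9) mod 7 = 4
  9^9 mod 7 = (4 * 9) mod 7 = 1
  9^10 mod 7 = (1 * 9) mod 7 = 2
  9^11 mod 7 = (2 * 9) mod 7 = 4
Step 2: Result = 4.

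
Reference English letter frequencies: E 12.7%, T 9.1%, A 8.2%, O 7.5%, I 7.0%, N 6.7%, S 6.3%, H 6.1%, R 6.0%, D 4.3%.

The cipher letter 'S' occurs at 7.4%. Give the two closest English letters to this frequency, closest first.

Step 1: Observed frequency of 'S' is 7.4%.
Step 2: Compute distances to each reference frequency and sort:
  O (7.5%): difference = 0.1% <-- BEST
  I (7.0%): difference = 0.4% <-- RUNNER-UP
  N (6.7%): difference = 0.7%
  A (8.2%): difference = 0.8%
  S (6.3%): difference = 1.1%
Step 3: Most likely is 'O' (7.5%, diff 0.1%); second most likely is 'I' (7.0%, diff 0.4%).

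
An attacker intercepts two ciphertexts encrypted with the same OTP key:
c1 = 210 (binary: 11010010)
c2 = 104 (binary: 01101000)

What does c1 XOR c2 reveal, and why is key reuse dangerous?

Step 1: c1 XOR c2 = (m1 XOR k) XOR (m2 XOR k).
Step 2: By XOR associativity/commutativity: = m1 XOR m2 XOR k XOR k = m1 XOR m2.
Step 3: 11010010 XOR 01101000 = 10111010 = 186.
Step 4: The key cancels out! An attacker learns m1 XOR m2 = 186, revealing the relationship between plaintexts.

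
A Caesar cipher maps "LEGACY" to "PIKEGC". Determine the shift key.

Step 1: Compare first letters: L (position 11) -> P (position 15).
Step 2: Shift = (15 - 11) mod 26 = 4.
The shift value is 4.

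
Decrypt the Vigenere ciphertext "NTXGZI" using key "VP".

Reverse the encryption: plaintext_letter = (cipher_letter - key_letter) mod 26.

Step 1: Extend key: VPVPVP
Step 2: Decrypt each letter (c - k) mod 26:
  N(13) - V(21) = (13-21) mod 26 = 18 = S
  T(19) - P(15) = (19-15) mod 26 = 4 = E
  X(23) - V(21) = (23-21) mod 26 = 2 = C
  G(6) - P(15) = (6-15) mod 26 = 17 = R
  Z(25) - V(21) = (25-21) mod 26 = 4 = E
  I(8) - P(15) = (8-15) mod 26 = 19 = T
Plaintext: SECRET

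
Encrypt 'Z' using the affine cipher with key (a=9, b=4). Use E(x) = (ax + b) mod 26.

Step 1: Convert 'Z' to number: x = 25.
Step 2: E(25) = (9 * 25 + 4) mod 26 = 229 mod 26 = 21.
Step 3: Convert 21 back to letter: V.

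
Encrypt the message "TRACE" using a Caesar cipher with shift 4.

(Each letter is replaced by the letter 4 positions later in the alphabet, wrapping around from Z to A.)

Step 1: For each letter, shift forward by 4 positions (mod 26).
  T (position 19) -> position (19+4) mod 26 = 23 -> X
  R (position 17) -> position (17+4) mod 26 = 21 -> V
  A (position 0) -> position (0+4) mod 26 = 4 -> E
  C (position 2) -> position (2+4) mod 26 = 6 -> G
  E (position 4) -> position (4+4) mod 26 = 8 -> I
Result: XVEGI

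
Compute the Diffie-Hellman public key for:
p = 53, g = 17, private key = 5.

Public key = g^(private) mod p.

Step 1: A = g^a mod p = 17^5 mod 53.
  17^1 mod 53 = 17
  17^2 mod 53 = (17 * 17) mod 53 = 24
  17^3 mod 53 = (24 * 17) mod 53 = 37
  17^4 mod 53 = (37 * 17) mod 53 = 46
  17^5 mod 53 = (46 * 17) mod 53 = 40
Result: A = 40.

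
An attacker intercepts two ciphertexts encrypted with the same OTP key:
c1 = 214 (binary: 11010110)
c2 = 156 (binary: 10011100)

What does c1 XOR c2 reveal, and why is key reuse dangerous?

Step 1: c1 XOR c2 = (m1 XOR k) XOR (m2 XOR k).
Step 2: By XOR associativity/commutativity: = m1 XOR m2 XOR k XOR k = m1 XOR m2.
Step 3: 11010110 XOR 10011100 = 01001010 = 74.
Step 4: The key cancels out! An attacker learns m1 XOR m2 = 74, revealing the relationship between plaintexts.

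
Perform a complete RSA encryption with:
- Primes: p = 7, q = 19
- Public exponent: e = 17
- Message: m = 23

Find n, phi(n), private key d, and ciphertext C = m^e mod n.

Step 1: n = 7 * 19 = 133.
Step 2: phi(n) = (7-1)(19-1) = 6 * 18 = 108.
Step 3: Find d = 17^(-1) mod 108 = 89.
  Verify: 17 * 89 = 1513 = 1 (mod 108).
Step 4: C = 23^17 mod 133 = 81.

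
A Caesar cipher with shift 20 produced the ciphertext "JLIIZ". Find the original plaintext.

Step 1: Reverse the shift by subtracting 20 from each letter position.
  J (position 9) -> position (9-20) mod 26 = 15 -> P
  L (position 11) -> position (11-20) mod 26 = 17 -> R
  I (position 8) -> position (8-20) mod 26 = 14 -> O
  I (position 8) -> position (8-20) mod 26 = 14 -> O
  Z (position 25) -> position (25-20) mod 26 = 5 -> F
Decrypted message: PROOF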